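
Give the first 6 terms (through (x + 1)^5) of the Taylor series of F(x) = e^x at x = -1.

[(x + 1)^0] = e^(-1);  [(x + 1)^1] = e^(-1);  [(x + 1)^2] = e^(-1)/2;  [(x + 1)^3] = e^(-1)/6;  [(x + 1)^4] = e^(-1)/24;  [(x + 1)^5] = e^(-1)/120.

(x + 1)^5*e^(-1)/120 + (x + 1)^4*e^(-1)/24 + (x + 1)^3*e^(-1)/6 + (x + 1)^2*e^(-1)/2 + (x + 1)*e^(-1) + e^(-1)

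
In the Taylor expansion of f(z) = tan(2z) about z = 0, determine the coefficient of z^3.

8/3

Use the known series and substitute for the argument.
f(0) = 0
f′(0) = 2
f′′(0) = 0
f′′′(0) = 16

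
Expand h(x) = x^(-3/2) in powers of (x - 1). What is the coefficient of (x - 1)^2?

[(x - 1)^0] = 1;  [(x - 1)^1] = -3/2;  [(x - 1)^2] = 15/8.
So c_2 = h′′(1)/2! = 15/8.

15/8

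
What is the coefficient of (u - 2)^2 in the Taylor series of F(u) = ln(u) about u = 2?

-1/8

[(u - 2)^0] = ln(2);  [(u - 2)^1] = 1/2;  [(u - 2)^2] = -1/8.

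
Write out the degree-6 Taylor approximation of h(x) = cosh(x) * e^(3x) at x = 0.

Multiply the two series term by term and collect like powers.

26*x^6/9 + 22*x^5/5 + 17*x^4/3 + 6*x^3 + 5*x^2 + 3*x + 1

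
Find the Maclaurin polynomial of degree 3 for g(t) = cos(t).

g(0) = 1
g′(0) = 0
g′′(0) = -1
g′′′(0) = 0
Then c_k = g^(k)(0)/k! gives each Taylor coefficient.

1 - t^2/2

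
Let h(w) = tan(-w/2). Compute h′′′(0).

The coefficient of w^3 in the expansion is -1/24, so h′′′(0) = 3! * (-1/24) = -1/4.

-1/4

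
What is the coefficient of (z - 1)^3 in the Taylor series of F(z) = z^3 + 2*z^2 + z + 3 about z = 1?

1

Compute the successive derivatives at the expansion point and divide by k!.
[(z - 1)^0] = 7;  [(z - 1)^1] = 8;  [(z - 1)^2] = 5;  [(z - 1)^3] = 1.
So c_3 = F′′′(1)/3! = 1.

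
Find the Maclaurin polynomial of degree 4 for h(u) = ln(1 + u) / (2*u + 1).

Expand 1/(denominator) as a geometric series and multiply by the numerator's series.

-131*u^4/12 + 16*u^3/3 - 5*u^2/2 + u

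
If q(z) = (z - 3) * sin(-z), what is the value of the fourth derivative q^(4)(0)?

4

Shift and add copies of the series according to the polynomial's terms.
From the series, [z^4] q = 1/6; multiply by 4! = 24 to get 4.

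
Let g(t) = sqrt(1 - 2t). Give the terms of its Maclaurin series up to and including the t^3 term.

g(0) = 1
g′(0) = -1
g′′(0) = -1
g′′′(0) = -3
Dividing each by k! gives the coefficients c_0, ..., c_3.

-t^3/2 - t^2/2 - t + 1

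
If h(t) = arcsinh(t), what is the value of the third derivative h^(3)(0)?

Compute the successive derivatives at the expansion point and divide by k!.
The coefficient of t^3 in the expansion is -1/6, so h′′′(0) = 3! * (-1/6) = -1.

-1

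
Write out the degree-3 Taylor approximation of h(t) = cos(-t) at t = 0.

1 - t^2/2

Apply the Taylor formula c_k = f^(k)(a)/k!.
h(0) = 1
h′(0) = 0
h′′(0) = -1
h′′′(0) = 0
Then c_k = h^(k)(0)/k! gives each Taylor coefficient.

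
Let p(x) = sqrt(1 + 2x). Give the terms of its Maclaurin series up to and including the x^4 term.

-5*x^4/8 + x^3/2 - x^2/2 + x + 1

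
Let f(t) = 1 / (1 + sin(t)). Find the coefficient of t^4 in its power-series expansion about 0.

Expand as Σ (-1)^k u^k with u equal to the inner function's series.
f(0) = 1
f′(0) = -1
f′′(0) = 2
f′′′(0) = -5
f^(4)(0) = 16
So c_4 = f^(4)(0)/4! = 2/3.

2/3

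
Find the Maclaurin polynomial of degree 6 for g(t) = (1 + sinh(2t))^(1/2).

Substitute the inner expansion into the outer series and collect powers.
[t^0] = 1;  [t^1] = 1;  [t^2] = -1/2;  [t^3] = 7/6;  [t^4] = -31/24;  [t^5] = 241/120;  [t^6] = -2401/720.

-2401*t^6/720 + 241*t^5/120 - 31*t^4/24 + 7*t^3/6 - t^2/2 + t + 1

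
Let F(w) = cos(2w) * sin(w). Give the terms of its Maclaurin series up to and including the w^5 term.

121*w^5/120 - 13*w^3/6 + w

Write out both Maclaurin series and multiply, keeping only the needed powers.
F(0) = 0
F′(0) = 1
F′′(0) = 0
F′′′(0) = -13
F^(4)(0) = 0
F^(5)(0) = 121
Then c_k = F^(k)(0)/k! gives each Taylor coefficient.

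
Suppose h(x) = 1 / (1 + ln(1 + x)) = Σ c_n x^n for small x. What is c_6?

Write 1/(1+u) = 1 - u + u^2 - u^3 + ... and substitute the series for u.
h(0) = 1
h′(0) = -1
h′′(0) = 3
h′′′(0) = -14
h^(4)(0) = 88
h^(5)(0) = -694
h^(6)(0) = 6578

3289/360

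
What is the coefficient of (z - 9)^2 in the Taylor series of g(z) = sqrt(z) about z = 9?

Differentiate repeatedly and evaluate at the center.
g(9) = 3
g′(9) = 1/6
g′′(9) = -1/108
Then c_k = g^(k)(9)/k! gives each Taylor coefficient.

-1/216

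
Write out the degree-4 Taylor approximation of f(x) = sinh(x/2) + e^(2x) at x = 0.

2*x^4/3 + 65*x^3/48 + 2*x^2 + 5*x/2 + 1

Expand each term separately and add.
f(0) = 1
f′(0) = 5/2
f′′(0) = 4
f′′′(0) = 65/8
f^(4)(0) = 16
The Taylor polynomial is Σ f^(k)(0)/k! · x^k.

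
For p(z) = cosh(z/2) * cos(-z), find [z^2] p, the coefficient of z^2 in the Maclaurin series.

-3/8

Multiply the two series term by term and collect like powers.
[z^0] = 1;  [z^1] = 0;  [z^2] = -3/8.
So c_2 = p′′(0)/2! = -3/8.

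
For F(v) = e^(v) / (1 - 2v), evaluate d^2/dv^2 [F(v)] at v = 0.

Multiply the two series term by term and collect like powers.
From the series, [v^2] F = 13/2; multiply by 2! = 2 to get 13.

13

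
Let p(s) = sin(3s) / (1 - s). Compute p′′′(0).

Take the Cauchy product of the two expansions.
The coefficient of s^3 in the expansion is -3/2, so p′′′(0) = 3! * (-3/2) = -9.

-9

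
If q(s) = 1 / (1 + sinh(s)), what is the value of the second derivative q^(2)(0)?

Expand as Σ (-1)^k u^k with u equal to the inner function's series.
The coefficient of s^2 in the expansion is 1, so q′′(0) = 2! * (1) = 2.

2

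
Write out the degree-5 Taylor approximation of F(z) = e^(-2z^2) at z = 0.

2*z^4 - 2*z^2 + 1

Apply the Taylor formula c_k = f^(k)(a)/k!.
[z^0] = 1;  [z^1] = 0;  [z^2] = -2;  [z^3] = 0;  [z^4] = 2;  [z^5] = 0.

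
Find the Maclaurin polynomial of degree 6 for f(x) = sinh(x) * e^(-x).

-2*x^6/45 + 2*x^5/15 - x^4/3 + 2*x^3/3 - x^2 + x

Write out both Maclaurin series and multiply, keeping only the needed powers.
f(0) = 0
f′(0) = 1
f′′(0) = -2
f′′′(0) = 4
f^(4)(0) = -8
f^(5)(0) = 16
f^(6)(0) = -32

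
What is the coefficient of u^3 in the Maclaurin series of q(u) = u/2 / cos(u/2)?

Write the quotient as an unknown series and match coefficients against numerator = denominator · series.
[u^0] = 0;  [u^1] = 1/2;  [u^2] = 0;  [u^3] = 1/16.

1/16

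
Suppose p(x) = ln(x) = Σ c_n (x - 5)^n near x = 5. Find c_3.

Compute the successive derivatives at the expansion point and divide by k!.

1/375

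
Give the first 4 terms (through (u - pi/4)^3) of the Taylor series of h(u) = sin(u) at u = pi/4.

Use the known series and substitute for the argument.
[(u - pi/4)^0] = sqrt(2)/2;  [(u - pi/4)^1] = sqrt(2)/2;  [(u - pi/4)^2] = -sqrt(2)/4;  [(u - pi/4)^3] = -sqrt(2)/12.

-sqrt(2)*(u - pi/4)^3/12 - sqrt(2)*(u - pi/4)^2/4 + sqrt(2)*(u - pi/4)/2 + sqrt(2)/2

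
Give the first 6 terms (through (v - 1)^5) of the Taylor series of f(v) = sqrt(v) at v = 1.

Compute the successive derivatives at the expansion point and divide by k!.
f(1) = 1
f′(1) = 1/2
f′′(1) = -1/4
f′′′(1) = 3/8
f^(4)(1) = -15/16
f^(5)(1) = 105/32
Dividing each by k! gives the coefficients c_0, ..., c_5.

7*(v - 1)^5/256 - 5*(v - 1)^4/128 + (v - 1)^3/16 - (v - 1)^2/8 + (v - 1)/2 + 1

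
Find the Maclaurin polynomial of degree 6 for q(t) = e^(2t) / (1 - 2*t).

Multiply the numerator's expansion by the denominator's geometric series.
q(0) = 1
q′(0) = 4
q′′(0) = 20
q′′′(0) = 128
q^(4)(0) = 1040
q^(5)(0) = 10432
q^(6)(0) = 125248
Then c_k = q^(k)(0)/k! gives each Taylor coefficient.

7828*t^6/45 + 1304*t^5/15 + 130*t^4/3 + 64*t^3/3 + 10*t^2 + 4*t + 1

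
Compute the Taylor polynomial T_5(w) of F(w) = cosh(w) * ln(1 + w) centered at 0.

Multiply the two series term by term and collect like powers.
F(0) = 0
F′(0) = 1
F′′(0) = -1
F′′′(0) = 5
F^(4)(0) = -12
F^(5)(0) = 49

49*w^5/120 - w^4/2 + 5*w^3/6 - w^2/2 + w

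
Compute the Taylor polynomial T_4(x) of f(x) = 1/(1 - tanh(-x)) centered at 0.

x^4/3 - 2*x^3/3 + x^2 - x + 1

Plug the Maclaurin series of the inner function into that of the outer and collect terms.
f(0) = 1
f′(0) = -1
f′′(0) = 2
f′′′(0) = -4
f^(4)(0) = 8
Dividing each by k! gives the coefficients c_0, ..., c_4.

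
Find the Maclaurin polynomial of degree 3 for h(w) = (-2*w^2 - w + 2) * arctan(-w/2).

Shift and add copies of the series according to the polynomial's terms.
h(0) = 0
h′(0) = -1
h′′(0) = 1
h′′′(0) = 13/2
Then c_k = h^(k)(0)/k! gives each Taylor coefficient.

13*w^3/12 + w^2/2 - w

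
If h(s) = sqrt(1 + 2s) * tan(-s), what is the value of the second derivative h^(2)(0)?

-2

Write out both Maclaurin series and multiply, keeping only the needed powers.
From the series, [s^2] h = -1; multiply by 2! = 2 to get -2.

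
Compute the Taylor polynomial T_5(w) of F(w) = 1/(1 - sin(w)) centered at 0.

Substitute the inner expansion into the outer series and collect powers.
F(0) = 1
F′(0) = 1
F′′(0) = 2
F′′′(0) = 5
F^(4)(0) = 16
F^(5)(0) = 61

61*w^5/120 + 2*w^4/3 + 5*w^3/6 + w^2 + w + 1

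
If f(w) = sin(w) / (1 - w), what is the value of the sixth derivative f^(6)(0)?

Expand each factor separately, then convolve coefficients.
The coefficient of w^6 in the expansion is 101/120, so f^(6)(0) = 6! * (101/120) = 606.

606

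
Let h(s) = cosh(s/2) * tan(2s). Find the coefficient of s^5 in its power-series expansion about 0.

4421/960

Expand each factor separately, then convolve coefficients.
h(0) = 0
h′(0) = 2
h′′(0) = 0
h′′′(0) = 35/2
h^(4)(0) = 0
h^(5)(0) = 4421/8
So c_5 = h^(5)(0)/5! = 4421/960.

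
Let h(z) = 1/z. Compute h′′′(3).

Differentiate repeatedly and evaluate at the center.
The coefficient of (z - 3)^3 in the expansion is -1/81, so h′′′(3) = 3! * (-1/81) = -2/27.

-2/27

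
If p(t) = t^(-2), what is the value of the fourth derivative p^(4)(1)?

120

The coefficient of (t - 1)^4 in the expansion is 5, so p^(4)(1) = 4! * (5) = 120.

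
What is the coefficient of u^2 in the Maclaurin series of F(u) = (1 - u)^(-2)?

3

F(0) = 1
F′(0) = 2
F′′(0) = 6
Dividing each by k! gives the coefficients c_0, ..., c_2.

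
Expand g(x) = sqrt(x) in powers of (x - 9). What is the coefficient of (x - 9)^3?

1/3888

g(9) = 3
g′(9) = 1/6
g′′(9) = -1/108
g′′′(9) = 1/648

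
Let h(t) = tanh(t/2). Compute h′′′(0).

-1/4

The coefficient of t^3 in the expansion is -1/24, so h′′′(0) = 3! * (-1/24) = -1/4.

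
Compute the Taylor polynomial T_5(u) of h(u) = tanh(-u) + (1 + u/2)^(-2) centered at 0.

-77*u^5/240 + 5*u^4/16 - u^3/6 + 3*u^2/4 - 2*u + 1

Add the two expansions coefficient-wise.
h(0) = 1
h′(0) = -2
h′′(0) = 3/2
h′′′(0) = -1
h^(4)(0) = 15/2
h^(5)(0) = -77/2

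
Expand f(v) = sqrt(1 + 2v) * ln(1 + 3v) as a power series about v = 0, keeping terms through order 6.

-4227*v^6/80 + 789*v^5/40 - 15*v^4/2 + 3*v^3 - 3*v^2/2 + 3*v

Write out both Maclaurin series and multiply, keeping only the needed powers.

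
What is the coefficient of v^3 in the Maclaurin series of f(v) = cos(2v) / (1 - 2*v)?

Expand 1/(denominator) as a geometric series and multiply by the numerator's series.
f(0) = 1
f′(0) = 2
f′′(0) = 4
f′′′(0) = 24
Dividing each by k! gives the coefficients c_0, ..., c_3.

4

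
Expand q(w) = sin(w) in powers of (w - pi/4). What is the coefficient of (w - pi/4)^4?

Apply the Taylor formula c_k = f^(k)(a)/k!.
q(pi/4) = sqrt(2)/2
q′(pi/4) = sqrt(2)/2
q′′(pi/4) = -sqrt(2)/2
q′′′(pi/4) = -sqrt(2)/2
q^(4)(pi/4) = sqrt(2)/2

sqrt(2)/48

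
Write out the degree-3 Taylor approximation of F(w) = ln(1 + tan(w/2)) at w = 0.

Substitute the inner expansion into the outer series and collect powers.
F(0) = 0
F′(0) = 1/2
F′′(0) = -1/4
F′′′(0) = 1/2

w^3/12 - w^2/8 + w/2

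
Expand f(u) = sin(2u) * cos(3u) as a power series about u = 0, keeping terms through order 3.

Expand each factor separately, then convolve coefficients.
f(0) = 0
f′(0) = 2
f′′(0) = 0
f′′′(0) = -62

-31*u^3/3 + 2*u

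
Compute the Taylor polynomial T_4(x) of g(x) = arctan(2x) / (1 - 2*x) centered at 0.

32*x^4/3 + 16*x^3/3 + 4*x^2 + 2*x

Expand 1/(denominator) as a geometric series and multiply by the numerator's series.
[x^0] = 0;  [x^1] = 2;  [x^2] = 4;  [x^3] = 16/3;  [x^4] = 32/3.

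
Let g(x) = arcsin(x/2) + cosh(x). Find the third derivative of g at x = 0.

Add the two expansions coefficient-wise.
The coefficient of x^3 in the expansion is 1/48, so g′′′(0) = 3! * (1/48) = 1/8.

1/8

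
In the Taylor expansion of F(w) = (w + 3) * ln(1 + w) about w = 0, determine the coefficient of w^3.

Multiply each power in the prefactor through the base expansion.
F(0) = 0
F′(0) = 3
F′′(0) = -1
F′′′(0) = 3
Dividing each by k! gives the coefficients c_0, ..., c_3.

1/2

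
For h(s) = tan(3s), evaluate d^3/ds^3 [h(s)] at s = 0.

54

Apply the Taylor formula c_k = f^(k)(a)/k!.
The coefficient of s^3 in the expansion is 9, so h′′′(0) = 3! * (9) = 54.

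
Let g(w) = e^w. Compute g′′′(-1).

e^(-1)

Use the known series and substitute for the argument.
The coefficient of (w + 1)^3 in the expansion is e^(-1)/6, so g′′′(-1) = 3! * (e^(-1)/6) = e^(-1).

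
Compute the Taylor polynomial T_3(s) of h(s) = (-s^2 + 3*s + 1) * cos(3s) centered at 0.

Shift and add copies of the series according to the polynomial's terms.
h(0) = 1
h′(0) = 3
h′′(0) = -11
h′′′(0) = -81

-27*s^3/2 - 11*s^2/2 + 3*s + 1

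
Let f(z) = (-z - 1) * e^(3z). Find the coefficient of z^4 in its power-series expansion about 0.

Shift and add copies of the series according to the polynomial's terms.
So c_4 = f^(4)(0)/4! = -63/8.

-63/8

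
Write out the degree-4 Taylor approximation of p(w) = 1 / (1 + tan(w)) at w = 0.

5*w^4/3 - 4*w^3/3 + w^2 - w + 1

Expand as Σ (-1)^k u^k with u equal to the inner function's series.
p(0) = 1
p′(0) = -1
p′′(0) = 2
p′′′(0) = -8
p^(4)(0) = 40
The Taylor polynomial is Σ p^(k)(0)/k! · w^k.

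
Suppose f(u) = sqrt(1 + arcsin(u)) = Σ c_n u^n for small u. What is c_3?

Let u equal the inner series; expand the outer function in u and truncate.
[u^0] = 1;  [u^1] = 1/2;  [u^2] = -1/8;  [u^3] = 7/48.

7/48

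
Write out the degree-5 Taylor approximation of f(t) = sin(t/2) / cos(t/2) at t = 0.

t^5/240 + t^3/24 + t/2

Invert the denominator's series and multiply.
f(0) = 0
f′(0) = 1/2
f′′(0) = 0
f′′′(0) = 1/4
f^(4)(0) = 0
f^(5)(0) = 1/2
The Taylor polynomial is Σ f^(k)(0)/k! · t^k.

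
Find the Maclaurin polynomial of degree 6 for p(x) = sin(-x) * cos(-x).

-2*x^5/15 + 2*x^3/3 - x

Write out both Maclaurin series and multiply, keeping only the needed powers.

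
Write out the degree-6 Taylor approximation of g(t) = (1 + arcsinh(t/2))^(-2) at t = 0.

21*t^6/320 - 83*t^5/640 + t^4/4 - 11*t^3/24 + 3*t^2/4 - t + 1

Substitute the inner expansion into the outer series and collect powers.
[t^0] = 1;  [t^1] = -1;  [t^2] = 3/4;  [t^3] = -11/24;  [t^4] = 1/4;  [t^5] = -83/640;  [t^6] = 21/320.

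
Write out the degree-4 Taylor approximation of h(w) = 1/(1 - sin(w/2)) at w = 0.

Compose series: expand the inner function first, then feed it into the outer expansion.
h(0) = 1
h′(0) = 1/2
h′′(0) = 1/2
h′′′(0) = 5/8
h^(4)(0) = 1
The Taylor polynomial is Σ h^(k)(0)/k! · w^k.

w^4/24 + 5*w^3/48 + w^2/4 + w/2 + 1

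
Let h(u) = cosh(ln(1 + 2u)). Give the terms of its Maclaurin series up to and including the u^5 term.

-16*u^5 + 8*u^4 - 4*u^3 + 2*u^2 + 1

Let u equal the inner series; expand the outer function in u and truncate.
h(0) = 1
h′(0) = 0
h′′(0) = 4
h′′′(0) = -24
h^(4)(0) = 192
h^(5)(0) = -1920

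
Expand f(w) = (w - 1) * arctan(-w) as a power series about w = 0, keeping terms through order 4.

w^4/3 - w^3/3 - w^2 + w

Multiply each power in the prefactor through the base expansion.
[w^0] = 0;  [w^1] = 1;  [w^2] = -1;  [w^3] = -1/3;  [w^4] = 1/3.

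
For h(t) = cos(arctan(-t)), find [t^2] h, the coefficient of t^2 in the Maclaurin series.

-1/2

Plug the Maclaurin series of the inner function into that of the outer and collect terms.
[t^0] = 1;  [t^1] = 0;  [t^2] = -1/2.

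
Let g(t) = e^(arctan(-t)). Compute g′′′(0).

Plug the Maclaurin series of the inner function into that of the outer and collect terms.
The coefficient of t^3 in the expansion is 1/6, so g′′′(0) = 3! * (1/6) = 1.

1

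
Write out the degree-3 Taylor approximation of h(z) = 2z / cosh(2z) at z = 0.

-4*z^3 + 2*z

Invert the denominator's series and multiply.
h(0) = 0
h′(0) = 2
h′′(0) = 0
h′′′(0) = -24
Dividing each by k! gives the coefficients c_0, ..., c_3.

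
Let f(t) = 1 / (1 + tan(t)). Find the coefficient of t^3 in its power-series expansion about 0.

Write 1/(1+u) = 1 - u + u^2 - u^3 + ... and substitute the series for u.
f(0) = 1
f′(0) = -1
f′′(0) = 2
f′′′(0) = -8
So c_3 = f′′′(0)/3! = -4/3.

-4/3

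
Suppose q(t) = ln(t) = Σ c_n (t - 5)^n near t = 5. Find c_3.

q(5) = ln(5)
q′(5) = 1/5
q′′(5) = -1/25
q′′′(5) = 2/125

1/375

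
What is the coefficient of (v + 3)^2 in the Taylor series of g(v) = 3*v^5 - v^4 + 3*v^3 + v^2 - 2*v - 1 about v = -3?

-890

g(-3) = -877
g′(-3) = 1396
g′′(-3) = -1780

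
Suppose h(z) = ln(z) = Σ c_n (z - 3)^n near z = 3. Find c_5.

Differentiate repeatedly and evaluate at the center.
h(3) = ln(3)
h′(3) = 1/3
h′′(3) = -1/9
h′′′(3) = 2/27
h^(4)(3) = -2/27
h^(5)(3) = 8/81

1/1215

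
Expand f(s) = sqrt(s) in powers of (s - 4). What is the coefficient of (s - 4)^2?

-1/64

c_2 = f′′(4)/2! = -1/64.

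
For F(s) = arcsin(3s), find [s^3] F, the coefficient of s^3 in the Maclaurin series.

Differentiate repeatedly and evaluate at the center.

9/2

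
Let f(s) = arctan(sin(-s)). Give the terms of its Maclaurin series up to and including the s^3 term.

Substitute the inner expansion into the outer series and collect powers.
[s^0] = 0;  [s^1] = -1;  [s^2] = 0;  [s^3] = 1/2.

s^3/2 - s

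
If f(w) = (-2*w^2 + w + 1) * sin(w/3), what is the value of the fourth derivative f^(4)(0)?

Multiply each power in the prefactor through the base expansion.
From the series, [w^4] f = -1/162; multiply by 4! = 24 to get -4/27.

-4/27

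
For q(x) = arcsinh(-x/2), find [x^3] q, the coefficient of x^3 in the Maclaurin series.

1/48

Differentiate repeatedly and evaluate at the center.
q(0) = 0
q′(0) = -1/2
q′′(0) = 0
q′′′(0) = 1/8
Dividing each by k! gives the coefficients c_0, ..., c_3.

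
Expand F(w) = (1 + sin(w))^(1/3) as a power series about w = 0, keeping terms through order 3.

w^3/162 - w^2/9 + w/3 + 1

Let u equal the inner series; expand the outer function in u and truncate.
F(0) = 1
F′(0) = 1/3
F′′(0) = -2/9
F′′′(0) = 1/27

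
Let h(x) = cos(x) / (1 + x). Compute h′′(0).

Take the Cauchy product of the two expansions.
The coefficient of x^2 in the expansion is 1/2, so h′′(0) = 2! * (1/2) = 1.

1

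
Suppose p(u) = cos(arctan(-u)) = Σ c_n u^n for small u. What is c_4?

Compose series: expand the inner function first, then feed it into the outer expansion.
p(0) = 1
p′(0) = 0
p′′(0) = -1
p′′′(0) = 0
p^(4)(0) = 9

3/8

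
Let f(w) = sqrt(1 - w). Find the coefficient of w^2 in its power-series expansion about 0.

-1/8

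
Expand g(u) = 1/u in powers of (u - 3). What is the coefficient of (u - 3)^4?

1/243

g(3) = 1/3
g′(3) = -1/9
g′′(3) = 2/27
g′′′(3) = -2/27
g^(4)(3) = 8/81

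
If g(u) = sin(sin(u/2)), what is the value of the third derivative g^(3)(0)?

Substitute the inner expansion into the outer series and collect powers.
From the series, [u^3] g = -1/24; multiply by 3! = 6 to get -1/4.

-1/4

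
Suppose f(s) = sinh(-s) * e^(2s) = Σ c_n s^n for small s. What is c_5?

-121/120

Multiply the two series term by term and collect like powers.
So c_5 = f^(5)(0)/5! = -121/120.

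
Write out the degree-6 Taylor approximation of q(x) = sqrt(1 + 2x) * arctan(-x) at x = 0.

Expand each factor separately, then convolve coefficients.

-109*x^6/120 + 31*x^5/120 - x^4/6 + 5*x^3/6 - x^2 - x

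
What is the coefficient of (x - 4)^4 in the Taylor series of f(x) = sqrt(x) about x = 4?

f(4) = 2
f′(4) = 1/4
f′′(4) = -1/32
f′′′(4) = 3/256
f^(4)(4) = -15/2048
Dividing each by k! gives the coefficients c_0, ..., c_4.

-5/16384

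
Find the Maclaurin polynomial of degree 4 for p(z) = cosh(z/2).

z^4/384 + z^2/8 + 1

[z^0] = 1;  [z^1] = 0;  [z^2] = 1/8;  [z^3] = 0;  [z^4] = 1/384.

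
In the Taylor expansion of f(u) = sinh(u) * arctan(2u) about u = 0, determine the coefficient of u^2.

Expand each factor separately, then convolve coefficients.
f(0) = 0
f′(0) = 0
f′′(0) = 4
So c_2 = f′′(0)/2! = 2.

2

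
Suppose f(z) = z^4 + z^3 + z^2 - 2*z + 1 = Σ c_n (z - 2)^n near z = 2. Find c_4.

Differentiate repeatedly and evaluate at the center.
So c_4 = f^(4)(2)/4! = 1.

1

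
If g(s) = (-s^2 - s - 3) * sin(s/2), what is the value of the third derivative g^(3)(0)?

-21/8

Multiply each power in the prefactor through the base expansion.
The coefficient of s^3 in the expansion is -7/16, so g′′′(0) = 3! * (-7/16) = -21/8.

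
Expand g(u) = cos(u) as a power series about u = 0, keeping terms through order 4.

u^4/24 - u^2/2 + 1

Use the known series and substitute for the argument.
g(0) = 1
g′(0) = 0
g′′(0) = -1
g′′′(0) = 0
g^(4)(0) = 1
Then c_k = g^(k)(0)/k! gives each Taylor coefficient.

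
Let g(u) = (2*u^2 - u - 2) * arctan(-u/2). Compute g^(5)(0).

Shift and add copies of the series according to the polynomial's terms.
The coefficient of u^5 in the expansion is 23/240, so g^(5)(0) = 5! * (23/240) = 23/2.

23/2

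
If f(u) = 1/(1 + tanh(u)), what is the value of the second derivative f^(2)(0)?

Plug the Maclaurin series of the inner function into that of the outer and collect terms.
The coefficient of u^2 in the expansion is 1, so f′′(0) = 2! * (1) = 2.

2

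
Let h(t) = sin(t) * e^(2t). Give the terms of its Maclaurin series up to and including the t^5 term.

41*t^5/120 + t^4 + 11*t^3/6 + 2*t^2 + t

Write out both Maclaurin series and multiply, keeping only the needed powers.
[t^0] = 0;  [t^1] = 1;  [t^2] = 2;  [t^3] = 11/6;  [t^4] = 1;  [t^5] = 41/120.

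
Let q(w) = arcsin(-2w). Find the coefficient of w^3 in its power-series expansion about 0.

q(0) = 0
q′(0) = -2
q′′(0) = 0
q′′′(0) = -8
The Taylor polynomial is Σ q^(k)(0)/k! · w^k.

-4/3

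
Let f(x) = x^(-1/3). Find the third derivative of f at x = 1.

-28/27

Use the known series and substitute for the argument.
The coefficient of (x - 1)^3 in the expansion is -14/81, so f′′′(1) = 3! * (-14/81) = -28/27.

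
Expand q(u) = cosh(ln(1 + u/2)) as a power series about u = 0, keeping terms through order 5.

Plug the Maclaurin series of the inner function into that of the outer and collect terms.
[u^0] = 1;  [u^1] = 0;  [u^2] = 1/8;  [u^3] = -1/16;  [u^4] = 1/32;  [u^5] = -1/64.

-u^5/64 + u^4/32 - u^3/16 + u^2/8 + 1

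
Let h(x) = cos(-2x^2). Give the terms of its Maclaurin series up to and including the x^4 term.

1 - 2*x^4

h(0) = 1
h′(0) = 0
h′′(0) = 0
h′′′(0) = 0
h^(4)(0) = -48
Dividing each by k! gives the coefficients c_0, ..., c_4.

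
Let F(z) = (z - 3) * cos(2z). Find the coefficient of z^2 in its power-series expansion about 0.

Multiply each power in the prefactor through the base expansion.
F(0) = -3
F′(0) = 1
F′′(0) = 12

6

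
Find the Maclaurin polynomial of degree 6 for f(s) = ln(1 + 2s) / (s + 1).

-416*s^6/15 + 256*s^5/15 - 32*s^4/3 + 20*s^3/3 - 4*s^2 + 2*s

Multiply the numerator's expansion by the denominator's geometric series.
f(0) = 0
f′(0) = 2
f′′(0) = -8
f′′′(0) = 40
f^(4)(0) = -256
f^(5)(0) = 2048
f^(6)(0) = -19968
Dividing each by k! gives the coefficients c_0, ..., c_6.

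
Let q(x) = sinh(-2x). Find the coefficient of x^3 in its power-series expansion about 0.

-4/3

[x^0] = 0;  [x^1] = -2;  [x^2] = 0;  [x^3] = -4/3.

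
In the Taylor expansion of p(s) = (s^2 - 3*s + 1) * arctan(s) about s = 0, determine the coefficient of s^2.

Multiply each power in the prefactor through the base expansion.
p(0) = 0
p′(0) = 1
p′′(0) = -6
So c_2 = p′′(0)/2! = -3.

-3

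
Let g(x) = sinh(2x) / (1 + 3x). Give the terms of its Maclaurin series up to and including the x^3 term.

58*x^3/3 - 6*x^2 + 2*x

Write out both Maclaurin series and multiply, keeping only the needed powers.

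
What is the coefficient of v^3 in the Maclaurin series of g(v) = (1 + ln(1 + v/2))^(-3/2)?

Plug the Maclaurin series of the inner function into that of the outer and collect terms.
[v^0] = 1;  [v^1] = -3/4;  [v^2] = 21/32;  [v^3] = -73/128.

-73/128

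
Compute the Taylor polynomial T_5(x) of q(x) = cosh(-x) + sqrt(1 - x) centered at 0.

Add the two expansions coefficient-wise.
q(0) = 2
q′(0) = -1/2
q′′(0) = 3/4
q′′′(0) = -3/8
q^(4)(0) = 1/16
q^(5)(0) = -105/32

-7*x^5/256 + x^4/384 - x^3/16 + 3*x^2/8 - x/2 + 2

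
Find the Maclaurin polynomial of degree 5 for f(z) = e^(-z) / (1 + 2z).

Expand each factor separately, then convolve coefficients.
f(0) = 1
f′(0) = -3
f′′(0) = 13
f′′′(0) = -79
f^(4)(0) = 633
f^(5)(0) = -6331
The Taylor polynomial is Σ f^(k)(0)/k! · z^k.

-6331*z^5/120 + 211*z^4/8 - 79*z^3/6 + 13*z^2/2 - 3*z + 1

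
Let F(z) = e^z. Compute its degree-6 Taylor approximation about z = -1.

F(-1) = e^(-1)
F′(-1) = e^(-1)
F′′(-1) = e^(-1)
F′′′(-1) = e^(-1)
F^(4)(-1) = e^(-1)
F^(5)(-1) = e^(-1)
F^(6)(-1) = e^(-1)
The Taylor polynomial is Σ F^(k)(-1)/k! · (z + 1)^k.

(z + 1)^6*e^(-1)/720 + (z + 1)^5*e^(-1)/120 + (z + 1)^4*e^(-1)/24 + (z + 1)^3*e^(-1)/6 + (z + 1)^2*e^(-1)/2 + (z + 1)*e^(-1) + e^(-1)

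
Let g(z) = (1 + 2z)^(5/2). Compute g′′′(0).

15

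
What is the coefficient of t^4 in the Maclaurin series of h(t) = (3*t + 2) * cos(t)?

Shift and add copies of the series according to the polynomial's terms.
h(0) = 2
h′(0) = 3
h′′(0) = -2
h′′′(0) = -9
h^(4)(0) = 2
So c_4 = h^(4)(0)/4! = 1/12.

1/12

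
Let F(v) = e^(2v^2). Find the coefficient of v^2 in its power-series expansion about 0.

2

Compute the successive derivatives at the expansion point and divide by k!.
So c_2 = F′′(0)/2! = 2.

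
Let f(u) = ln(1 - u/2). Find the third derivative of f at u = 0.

-1/4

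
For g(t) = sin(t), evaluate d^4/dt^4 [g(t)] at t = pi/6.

From the series, [(t - pi/6)^4] g = 1/48; multiply by 4! = 24 to get 1/2.

1/2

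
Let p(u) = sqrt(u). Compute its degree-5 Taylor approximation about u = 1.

7*(u - 1)^5/256 - 5*(u - 1)^4/128 + (u - 1)^3/16 - (u - 1)^2/8 + (u - 1)/2 + 1

p(1) = 1
p′(1) = 1/2
p′′(1) = -1/4
p′′′(1) = 3/8
p^(4)(1) = -15/16
p^(5)(1) = 105/32
Then c_k = p^(k)(1)/k! gives each Taylor coefficient.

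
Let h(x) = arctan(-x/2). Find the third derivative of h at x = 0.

1/4

From the series, [x^3] h = 1/24; multiply by 3! = 6 to get 1/4.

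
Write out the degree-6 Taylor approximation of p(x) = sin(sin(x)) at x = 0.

Plug the Maclaurin series of the inner function into that of the outer and collect terms.

x^5/10 - x^3/3 + x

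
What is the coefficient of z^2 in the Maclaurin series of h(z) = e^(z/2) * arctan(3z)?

3/2

Take the Cauchy product of the two expansions.
h(0) = 0
h′(0) = 3
h′′(0) = 3
The Taylor polynomial is Σ h^(k)(0)/k! · z^k.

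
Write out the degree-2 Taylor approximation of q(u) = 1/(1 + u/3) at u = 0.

u^2/9 - u/3 + 1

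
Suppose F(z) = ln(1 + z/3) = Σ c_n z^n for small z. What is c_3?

1/81

[z^0] = 0;  [z^1] = 1/3;  [z^2] = -1/18;  [z^3] = 1/81.
So c_3 = F′′′(0)/3! = 1/81.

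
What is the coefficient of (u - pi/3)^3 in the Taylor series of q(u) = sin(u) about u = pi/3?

-1/12

[(u - pi/3)^0] = sqrt(3)/2;  [(u - pi/3)^1] = 1/2;  [(u - pi/3)^2] = -sqrt(3)/4;  [(u - pi/3)^3] = -1/12.
So c_3 = q′′′(pi/3)/3! = -1/12.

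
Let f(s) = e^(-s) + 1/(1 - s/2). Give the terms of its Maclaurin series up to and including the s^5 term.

11*s^5/480 + 5*s^4/48 - s^3/24 + 3*s^2/4 - s/2 + 2

Combine the two series term by term.
[s^0] = 2;  [s^1] = -1/2;  [s^2] = 3/4;  [s^3] = -1/24;  [s^4] = 5/48;  [s^5] = 11/480.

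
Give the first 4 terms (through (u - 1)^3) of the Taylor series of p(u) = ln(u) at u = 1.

Use the known series and substitute for the argument.
p(1) = 0
p′(1) = 1
p′′(1) = -1
p′′′(1) = 2
The Taylor polynomial is Σ p^(k)(1)/k! · (u - 1)^k.

(u - 1)^3/3 - (u - 1)^2/2 + (u - 1)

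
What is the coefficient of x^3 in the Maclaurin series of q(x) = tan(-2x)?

-8/3

Compute the successive derivatives at the expansion point and divide by k!.
[x^0] = 0;  [x^1] = -2;  [x^2] = 0;  [x^3] = -8/3.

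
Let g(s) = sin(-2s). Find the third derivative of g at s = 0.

The coefficient of s^3 in the expansion is 4/3, so g′′′(0) = 3! * (4/3) = 8.

8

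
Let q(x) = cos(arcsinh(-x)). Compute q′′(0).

Plug the Maclaurin series of the inner function into that of the outer and collect terms.
The coefficient of x^2 in the expansion is -1/2, so q′′(0) = 2! * (-1/2) = -1.

-1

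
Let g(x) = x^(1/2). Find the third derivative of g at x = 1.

The coefficient of (x - 1)^3 in the expansion is 1/16, so g′′′(1) = 3! * (1/16) = 3/8.

3/8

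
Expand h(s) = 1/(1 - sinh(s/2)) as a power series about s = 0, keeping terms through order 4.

s^4/12 + 7*s^3/48 + s^2/4 + s/2 + 1

Let u equal the inner series; expand the outer function in u and truncate.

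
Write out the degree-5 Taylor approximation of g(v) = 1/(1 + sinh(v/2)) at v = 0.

-181*v^5/3840 + v^4/12 - 7*v^3/48 + v^2/4 - v/2 + 1

Compose series: expand the inner function first, then feed it into the outer expansion.
g(0) = 1
g′(0) = -1/2
g′′(0) = 1/2
g′′′(0) = -7/8
g^(4)(0) = 2
g^(5)(0) = -181/32
The Taylor polynomial is Σ g^(k)(0)/k! · v^k.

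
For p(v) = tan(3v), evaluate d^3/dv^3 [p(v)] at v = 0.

Differentiate repeatedly and evaluate at the center.
From the series, [v^3] p = 9; multiply by 3! = 6 to get 54.

54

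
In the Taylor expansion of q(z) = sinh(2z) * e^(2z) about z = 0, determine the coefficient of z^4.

Multiply the two series term by term and collect like powers.
[z^0] = 0;  [z^1] = 2;  [z^2] = 4;  [z^3] = 16/3;  [z^4] = 16/3.
So c_4 = q^(4)(0)/4! = 16/3.

16/3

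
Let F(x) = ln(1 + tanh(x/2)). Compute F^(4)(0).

Plug the Maclaurin series of the inner function into that of the outer and collect terms.
The coefficient of x^4 in the expansion is 1/192, so F^(4)(0) = 4! * (1/192) = 1/8.

1/8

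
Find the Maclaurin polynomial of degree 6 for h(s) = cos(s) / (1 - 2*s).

40439*s^6/720 + 337*s^5/12 + 337*s^4/24 + 7*s^3 + 7*s^2/2 + 2*s + 1

Use 1/(1 - r) = Σ r^k on the denominator, then take the Cauchy product.
h(0) = 1
h′(0) = 2
h′′(0) = 7
h′′′(0) = 42
h^(4)(0) = 337
h^(5)(0) = 3370
h^(6)(0) = 40439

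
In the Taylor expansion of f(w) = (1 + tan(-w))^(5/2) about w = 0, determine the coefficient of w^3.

-55/48

Plug the Maclaurin series of the inner function into that of the outer and collect terms.
[w^0] = 1;  [w^1] = -5/2;  [w^2] = 15/8;  [w^3] = -55/48.
So c_3 = f′′′(0)/3! = -55/48.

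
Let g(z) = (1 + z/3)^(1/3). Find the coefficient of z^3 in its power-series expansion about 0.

5/2187

[z^0] = 1;  [z^1] = 1/9;  [z^2] = -1/81;  [z^3] = 5/2187.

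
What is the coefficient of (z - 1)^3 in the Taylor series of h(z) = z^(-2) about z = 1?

Use the known series and substitute for the argument.
h(1) = 1
h′(1) = -2
h′′(1) = 6
h′′′(1) = -24
Then c_k = h^(k)(1)/k! gives each Taylor coefficient.

-4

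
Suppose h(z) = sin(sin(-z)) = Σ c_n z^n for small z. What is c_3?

Plug the Maclaurin series of the inner function into that of the outer and collect terms.
h(0) = 0
h′(0) = -1
h′′(0) = 0
h′′′(0) = 2

1/3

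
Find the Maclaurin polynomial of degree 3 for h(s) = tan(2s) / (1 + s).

14*s^3/3 - 2*s^2 + 2*s

Multiply the two series term by term and collect like powers.
h(0) = 0
h′(0) = 2
h′′(0) = -4
h′′′(0) = 28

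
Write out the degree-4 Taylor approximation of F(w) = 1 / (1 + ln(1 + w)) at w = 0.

11*w^4/3 - 7*w^3/3 + 3*w^2/2 - w + 1

Expand as Σ (-1)^k u^k with u equal to the inner function's series.
F(0) = 1
F′(0) = -1
F′′(0) = 3
F′′′(0) = -14
F^(4)(0) = 88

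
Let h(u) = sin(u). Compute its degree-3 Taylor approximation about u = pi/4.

Use the known series and substitute for the argument.
h(pi/4) = sqrt(2)/2
h′(pi/4) = sqrt(2)/2
h′′(pi/4) = -sqrt(2)/2
h′′′(pi/4) = -sqrt(2)/2

-sqrt(2)*(u - pi/4)^3/12 - sqrt(2)*(u - pi/4)^2/4 + sqrt(2)*(u - pi/4)/2 + sqrt(2)/2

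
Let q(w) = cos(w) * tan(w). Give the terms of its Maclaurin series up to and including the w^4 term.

Expand each factor separately, then convolve coefficients.
q(0) = 0
q′(0) = 1
q′′(0) = 0
q′′′(0) = -1
q^(4)(0) = 0
The Taylor polynomial is Σ q^(k)(0)/k! · w^k.

-w^3/6 + w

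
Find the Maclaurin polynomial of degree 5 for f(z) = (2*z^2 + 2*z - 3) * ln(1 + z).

-13*z^5/30 + 5*z^4/12 + 7*z^2/2 - 3*z

Distribute the polynomial across the series and collect like powers.
f(0) = 0
f′(0) = -3
f′′(0) = 7
f′′′(0) = 0
f^(4)(0) = 10
f^(5)(0) = -52
Then c_k = f^(k)(0)/k! gives each Taylor coefficient.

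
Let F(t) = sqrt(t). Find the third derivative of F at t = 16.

3/8192

Use the known series and substitute for the argument.
The coefficient of (t - 16)^3 in the expansion is 1/16384, so F′′′(16) = 3! * (1/16384) = 3/8192.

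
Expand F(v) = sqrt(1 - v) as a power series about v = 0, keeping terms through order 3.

Apply the Taylor formula c_k = f^(k)(a)/k!.
F(0) = 1
F′(0) = -1/2
F′′(0) = -1/4
F′′′(0) = -3/8
Then c_k = F^(k)(0)/k! gives each Taylor coefficient.

-v^3/16 - v^2/8 - v/2 + 1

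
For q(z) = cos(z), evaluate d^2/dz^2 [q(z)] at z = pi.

1

The coefficient of (z - pi)^2 in the expansion is 1/2, so q′′(pi) = 2! * (1/2) = 1.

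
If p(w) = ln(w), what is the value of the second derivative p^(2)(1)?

-1

Apply the Taylor formula c_k = f^(k)(a)/k!.
From the series, [(w - 1)^2] p = -1/2; multiply by 2! = 2 to get -1.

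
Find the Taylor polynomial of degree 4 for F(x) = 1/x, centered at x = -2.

F(-2) = -1/2
F′(-2) = -1/4
F′′(-2) = -1/4
F′′′(-2) = -3/8
F^(4)(-2) = -3/4

-(x + 2)^4/32 - (x + 2)^3/16 - (x + 2)^2/8 - (x + 2)/4 - 1/2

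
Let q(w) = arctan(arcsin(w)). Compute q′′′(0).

Compose series: expand the inner function first, then feed it into the outer expansion.
The coefficient of w^3 in the expansion is -1/6, so q′′′(0) = 3! * (-1/6) = -1.

-1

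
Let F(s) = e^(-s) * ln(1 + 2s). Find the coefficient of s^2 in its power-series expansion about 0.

Multiply the two series term by term and collect like powers.
F(0) = 0
F′(0) = 2
F′′(0) = -8

-4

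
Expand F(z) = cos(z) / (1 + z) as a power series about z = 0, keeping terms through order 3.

Write out both Maclaurin series and multiply, keeping only the needed powers.
F(0) = 1
F′(0) = -1
F′′(0) = 1
F′′′(0) = -3

-z^3/2 + z^2/2 - z + 1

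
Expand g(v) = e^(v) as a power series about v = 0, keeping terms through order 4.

v^4/24 + v^3/6 + v^2/2 + v + 1

Use the known series and substitute for the argument.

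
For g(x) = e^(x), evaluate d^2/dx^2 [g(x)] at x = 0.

From the series, [x^2] g = 1/2; multiply by 2! = 2 to get 1.

1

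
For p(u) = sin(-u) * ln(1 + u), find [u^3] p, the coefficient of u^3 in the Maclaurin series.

1/2

Expand each factor separately, then convolve coefficients.
p(0) = 0
p′(0) = 0
p′′(0) = -2
p′′′(0) = 3
So c_3 = p′′′(0)/3! = 1/2.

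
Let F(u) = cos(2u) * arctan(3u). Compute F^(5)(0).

Take the Cauchy product of the two expansions.
The coefficient of u^5 in the expansion is 343/5, so F^(5)(0) = 5! * (343/5) = 8232.

8232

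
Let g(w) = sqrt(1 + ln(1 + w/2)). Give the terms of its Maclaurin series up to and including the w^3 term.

17*w^3/384 - 3*w^2/32 + w/4 + 1

Let u equal the inner series; expand the outer function in u and truncate.
g(0) = 1
g′(0) = 1/4
g′′(0) = -3/16
g′′′(0) = 17/64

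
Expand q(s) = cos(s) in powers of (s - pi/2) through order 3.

(s - pi/2)^3/6 - (s - pi/2)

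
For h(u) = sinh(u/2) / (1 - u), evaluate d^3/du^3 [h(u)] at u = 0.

25/8

Expand each factor separately, then convolve coefficients.
From the series, [u^3] h = 25/48; multiply by 3! = 6 to get 25/8.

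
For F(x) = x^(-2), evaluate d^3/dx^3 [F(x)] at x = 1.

From the series, [(x - 1)^3] F = -4; multiply by 3! = 6 to get -24.

-24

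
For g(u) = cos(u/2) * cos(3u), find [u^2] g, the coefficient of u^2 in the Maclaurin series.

-37/8

Multiply the two series term by term and collect like powers.
g(0) = 1
g′(0) = 0
g′′(0) = -37/4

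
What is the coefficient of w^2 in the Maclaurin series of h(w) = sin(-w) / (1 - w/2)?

Take the Cauchy product of the two expansions.
[w^0] = 0;  [w^1] = -1;  [w^2] = -1/2.

-1/2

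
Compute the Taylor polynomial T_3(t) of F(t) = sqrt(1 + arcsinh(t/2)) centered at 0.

Compose series: expand the inner function first, then feed it into the outer expansion.
[t^0] = 1;  [t^1] = 1/4;  [t^2] = -1/32;  [t^3] = -1/384.

-t^3/384 - t^2/32 + t/4 + 1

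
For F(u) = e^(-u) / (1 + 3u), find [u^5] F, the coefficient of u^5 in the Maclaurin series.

-5087/15

Multiply the two series term by term and collect like powers.
F(0) = 1
F′(0) = -4
F′′(0) = 25
F′′′(0) = -226
F^(4)(0) = 2713
F^(5)(0) = -40696
So c_5 = F^(5)(0)/5! = -5087/15.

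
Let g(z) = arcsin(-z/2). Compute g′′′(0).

Apply the Taylor formula c_k = f^(k)(a)/k!.
From the series, [z^3] g = -1/48; multiply by 3! = 6 to get -1/8.

-1/8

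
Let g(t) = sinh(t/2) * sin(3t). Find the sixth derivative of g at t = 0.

Expand each factor separately, then convolve coefficients.
From the series, [t^6] g = 10*2^(116/459)*3^(113/459)*5^(2/153)*7^(245/459)/49; multiply by 6! = 720 to get 7200*2^(116/459)*3^(113/459)*5^(2/153)*7^(245/459)/49.

7200*2^(116/459)*3^(113/459)*5^(2/153)*7^(245/459)/49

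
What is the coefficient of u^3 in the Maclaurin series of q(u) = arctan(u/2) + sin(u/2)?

-1/16

Add the two expansions coefficient-wise.
q(0) = 0
q′(0) = 1
q′′(0) = 0
q′′′(0) = -3/8
So c_3 = q′′′(0)/3! = -1/16.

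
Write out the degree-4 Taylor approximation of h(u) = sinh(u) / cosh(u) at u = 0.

-u^3/3 + u

Invert the denominator's series and multiply.
[u^0] = 0;  [u^1] = 1;  [u^2] = 0;  [u^3] = -1/3;  [u^4] = 0.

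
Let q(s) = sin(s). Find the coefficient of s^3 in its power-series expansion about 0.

q(0) = 0
q′(0) = 1
q′′(0) = 0
q′′′(0) = -1
So c_3 = q′′′(0)/3! = -1/6.

-1/6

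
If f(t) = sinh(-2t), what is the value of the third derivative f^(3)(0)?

-8

Differentiate repeatedly and evaluate at the center.
The coefficient of t^3 in the expansion is -4/3, so f′′′(0) = 3! * (-4/3) = -8.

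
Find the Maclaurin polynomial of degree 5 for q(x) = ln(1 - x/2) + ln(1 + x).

Add the two expansions coefficient-wise.
q(0) = 0
q′(0) = 1/2
q′′(0) = -5/4
q′′′(0) = 7/4
q^(4)(0) = -51/8
q^(5)(0) = 93/4
The Taylor polynomial is Σ q^(k)(0)/k! · x^k.

31*x^5/160 - 17*x^4/64 + 7*x^3/24 - 5*x^2/8 + x/2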